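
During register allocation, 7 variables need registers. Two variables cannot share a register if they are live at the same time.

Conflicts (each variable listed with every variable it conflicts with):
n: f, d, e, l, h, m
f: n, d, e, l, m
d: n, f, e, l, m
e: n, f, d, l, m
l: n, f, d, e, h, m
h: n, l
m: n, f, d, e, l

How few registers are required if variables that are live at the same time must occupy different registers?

6

n, f, d, e, l, m pairwise conflict, so at least 6 registers are needed.
A valid assignment using 6 registers: n=2, f=5, d=4, e=3, l=1, h=3, m=6. Each listed conflict is separated.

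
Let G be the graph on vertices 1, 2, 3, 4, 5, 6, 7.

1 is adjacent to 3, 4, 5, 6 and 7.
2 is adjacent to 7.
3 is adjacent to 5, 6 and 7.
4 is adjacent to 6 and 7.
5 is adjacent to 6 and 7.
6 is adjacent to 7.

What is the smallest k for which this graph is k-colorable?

1, 3, 5, 6, 7 are mutually adjacent (a clique of size 5), so at least 5 colors are needed.
A valid assignment using 5 colors: 1=c, 2=b, 3=d, 4=d, 5=e, 6=b, 7=a. No two adjacent vertices share a color.

5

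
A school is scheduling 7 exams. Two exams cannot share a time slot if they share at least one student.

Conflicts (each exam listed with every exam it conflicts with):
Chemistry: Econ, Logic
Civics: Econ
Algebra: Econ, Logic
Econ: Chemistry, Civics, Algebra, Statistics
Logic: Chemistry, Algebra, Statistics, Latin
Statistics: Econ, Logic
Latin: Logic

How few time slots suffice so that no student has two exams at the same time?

Civics and Econ conflict, so at least 2 time slots are needed.
A valid assignment using 2 time slots: Chemistry=2, Civics=2, Algebra=2, Econ=1, Logic=1, Statistics=2, Latin=2. No two conflicting exams share a time slot.

2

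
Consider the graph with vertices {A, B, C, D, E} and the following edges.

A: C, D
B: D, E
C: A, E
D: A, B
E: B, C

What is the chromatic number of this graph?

3

The cycle A-D-B-E-C-A has odd length 5, so it cannot be 2-colored; at least 3 colors are needed.
3 colors suffice: color red → {A, B}; color blue → {D, E}; color green → {C}. Every edge joins two different colors.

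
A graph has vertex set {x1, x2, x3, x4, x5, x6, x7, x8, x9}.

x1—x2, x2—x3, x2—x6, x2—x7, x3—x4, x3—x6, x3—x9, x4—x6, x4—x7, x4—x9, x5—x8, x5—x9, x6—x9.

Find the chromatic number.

x3, x4, x6, x9 form a clique, so at least 4 colors are needed.
One proper 4-coloring: x1=B, x2=R, x3=B, x4=R, x5=R, x6=Y, x7=B, x8=B, x9=G. Every edge joins two different colors.

4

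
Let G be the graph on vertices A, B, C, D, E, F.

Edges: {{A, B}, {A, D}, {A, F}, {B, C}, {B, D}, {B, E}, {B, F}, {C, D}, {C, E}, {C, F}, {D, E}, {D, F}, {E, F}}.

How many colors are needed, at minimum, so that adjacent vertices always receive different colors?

5

B, C, D, E, F form a clique, so at least 5 colors are needed.
5 colors suffice: color 1 → {B}; color 2 → {F}; color 3 → {D}; color 4 → {A, E}; color 5 → {C}. Each edge has distinct colors on its endpoints.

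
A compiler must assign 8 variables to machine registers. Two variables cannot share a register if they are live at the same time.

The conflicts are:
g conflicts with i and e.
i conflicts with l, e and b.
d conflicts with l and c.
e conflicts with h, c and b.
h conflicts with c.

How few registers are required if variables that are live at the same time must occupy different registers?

e, h, c are mutually in conflict, so at least 3 registers are needed.
3 registers suffice: g=3, i=2, d=3, l=1, e=1, h=3, c=2, b=3. Each listed conflict is separated.

3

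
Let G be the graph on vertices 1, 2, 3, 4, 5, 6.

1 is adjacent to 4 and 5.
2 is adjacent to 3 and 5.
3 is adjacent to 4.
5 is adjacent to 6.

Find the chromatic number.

3

The cycle 2-5-1-4-3-2 has odd length 5, so it cannot be 2-colored; at least 3 colors are needed.
A valid assignment using 3 colors: 1=b, 2=b, 3=a, 4=c, 5=a, 6=b. Every edge joins two different colors.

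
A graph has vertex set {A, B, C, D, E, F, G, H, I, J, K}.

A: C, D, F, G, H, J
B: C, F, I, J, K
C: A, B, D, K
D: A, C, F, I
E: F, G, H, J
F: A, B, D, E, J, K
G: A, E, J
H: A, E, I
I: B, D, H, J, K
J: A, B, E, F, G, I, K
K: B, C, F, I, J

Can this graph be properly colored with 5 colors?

Yes

The chromatic number is 4. B, I, J, K are mutually adjacent (a clique of size 4), so at least 4 colors are needed.
4 colors suffice: color 1 → {C, H, J}; color 2 → {A, E, K}; color 3 → {F, G, I}; color 4 → {B, D}.
Since 5 ≥ 4, a proper 5-coloring certainly exists.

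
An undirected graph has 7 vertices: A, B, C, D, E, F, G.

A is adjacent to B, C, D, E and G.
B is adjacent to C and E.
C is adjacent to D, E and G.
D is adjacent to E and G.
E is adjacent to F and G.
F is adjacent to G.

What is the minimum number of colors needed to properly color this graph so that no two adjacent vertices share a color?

A, C, D, E, G form a clique, so at least 5 colors are needed.
5 colors suffice: A=4, B=2, C=3, D=5, E=1, F=3, G=2. Every edge joins two different colors.

5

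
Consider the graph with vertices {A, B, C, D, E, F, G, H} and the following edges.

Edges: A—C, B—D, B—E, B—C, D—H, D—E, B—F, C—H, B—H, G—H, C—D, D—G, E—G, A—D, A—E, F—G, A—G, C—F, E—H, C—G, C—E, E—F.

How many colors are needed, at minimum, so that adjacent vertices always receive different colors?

5

B, C, D, E, H are pairwise adjacent (a clique of size 5), so at least 5 colors are needed.
5 colors suffice: color 1 → {C}; color 2 → {E}; color 3 → {D, F}; color 4 → {B, G}; color 5 → {A, H}. Each edge has distinct colors on its endpoints.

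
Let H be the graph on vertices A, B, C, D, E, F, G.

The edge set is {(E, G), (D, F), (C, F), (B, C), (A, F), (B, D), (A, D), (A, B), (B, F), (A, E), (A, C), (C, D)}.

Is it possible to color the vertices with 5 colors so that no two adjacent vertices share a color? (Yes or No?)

Yes

The chromatic number is 5. A, B, C, D, F form a clique, so at least 5 colors are needed.
A valid assignment using 5 colors: A=1, B=2, C=5, D=4, E=2, F=3, G=1.
That is already a proper 5-coloring.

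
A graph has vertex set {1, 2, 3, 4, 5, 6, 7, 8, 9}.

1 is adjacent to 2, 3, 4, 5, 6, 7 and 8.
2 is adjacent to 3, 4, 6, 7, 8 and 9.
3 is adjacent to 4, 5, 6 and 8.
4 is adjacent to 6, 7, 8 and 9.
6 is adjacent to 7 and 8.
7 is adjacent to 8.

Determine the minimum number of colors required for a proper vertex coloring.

1, 2, 3, 4, 6, 8 form a clique, so at least 6 colors are needed.
A valid assignment using 6 colors: 1=a, 2=b, 3=d, 4=c, 5=b, 6=e, 7=d, 8=f, 9=a. Each edge has distinct colors on its endpoints.

6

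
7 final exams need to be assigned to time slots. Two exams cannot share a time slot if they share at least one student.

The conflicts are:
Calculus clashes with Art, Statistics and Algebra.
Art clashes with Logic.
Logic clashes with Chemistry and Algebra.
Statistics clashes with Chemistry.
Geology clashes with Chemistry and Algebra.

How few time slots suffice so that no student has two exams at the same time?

3

The cycle Algebra-Geology-Chemistry-Statistics-Calculus-Algebra has odd length 5, so it cannot be 2-colored; at least 3 time slots are needed.
Using 3 time slots: Calculus=2, Art=1, Logic=2, Statistics=3, Geology=2, Chemistry=1, Algebra=1. No two conflicting exams share a time slot.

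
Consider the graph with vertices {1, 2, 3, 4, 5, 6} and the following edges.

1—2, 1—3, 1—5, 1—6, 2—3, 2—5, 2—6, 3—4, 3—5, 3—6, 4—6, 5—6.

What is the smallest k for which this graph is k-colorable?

1, 2, 3, 5, 6 are pairwise adjacent (a clique of size 5), so at least 5 colors are needed.
5 colors suffice: 1=green, 2=yellow, 3=blue, 4=green, 5=purple, 6=red. Every edge joins two different colors.

5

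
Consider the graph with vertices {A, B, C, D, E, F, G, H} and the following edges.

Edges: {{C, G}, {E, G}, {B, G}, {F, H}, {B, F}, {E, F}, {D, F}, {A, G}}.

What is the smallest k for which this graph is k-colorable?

2

D and F are adjacent, so at least 2 colors are needed.
A valid assignment using 2 colors: A=2, B=2, C=2, D=2, E=2, F=1, G=1, H=2. Every edge joins two different colors.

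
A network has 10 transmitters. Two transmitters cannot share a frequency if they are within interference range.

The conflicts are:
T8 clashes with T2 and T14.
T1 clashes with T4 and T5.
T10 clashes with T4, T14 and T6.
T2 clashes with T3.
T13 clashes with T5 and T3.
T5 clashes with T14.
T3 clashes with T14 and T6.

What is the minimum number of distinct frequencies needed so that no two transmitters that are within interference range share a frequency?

The cycle T10-T4-T1-T5-T14-T10 has odd length 5, so it cannot be 2-colored; at least 3 frequencies are needed.
3 frequencies suffice: frequency 1 → {T8, T10, T5, T3}; frequency 2 → {T1, T2, T13, T14, T6}; frequency 3 → {T4}. No two conflicting transmitters share a frequency.

3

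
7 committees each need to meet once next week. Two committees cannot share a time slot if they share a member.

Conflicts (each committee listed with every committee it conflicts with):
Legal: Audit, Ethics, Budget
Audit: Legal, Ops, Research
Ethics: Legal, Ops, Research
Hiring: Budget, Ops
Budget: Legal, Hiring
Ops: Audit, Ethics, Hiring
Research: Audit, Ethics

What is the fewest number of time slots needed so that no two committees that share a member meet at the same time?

The cycle Budget-Legal-Audit-Ops-Hiring-Budget has odd length 5, so it cannot be 2-colored; at least 3 time slots are needed.
3 time slots suffice: Legal=2, Audit=1, Ethics=1, Hiring=1, Budget=3, Ops=2, Research=2. Every pair that conflicts lands in different time slots.

3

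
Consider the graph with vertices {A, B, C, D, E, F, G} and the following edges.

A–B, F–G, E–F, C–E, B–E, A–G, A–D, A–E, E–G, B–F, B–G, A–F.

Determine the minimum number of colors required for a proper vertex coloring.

A, B, E, F, G are pairwise adjacent (a clique of size 5), so at least 5 colors are needed.
One proper 5-coloring: A=2, B=5, C=2, D=1, E=1, F=3, G=4. No two adjacent vertices share a color.

5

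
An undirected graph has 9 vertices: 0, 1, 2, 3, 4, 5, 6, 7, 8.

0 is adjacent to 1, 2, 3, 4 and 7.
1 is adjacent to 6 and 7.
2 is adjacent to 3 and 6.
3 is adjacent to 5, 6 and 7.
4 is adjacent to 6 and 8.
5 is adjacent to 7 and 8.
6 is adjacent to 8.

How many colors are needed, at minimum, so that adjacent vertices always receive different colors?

3

3, 5, 7 are pairwise adjacent, so at least 3 colors are needed.
One proper 3-coloring: 0=red, 1=blue, 2=green, 3=blue, 4=blue, 5=red, 6=red, 7=green, 8=green. Every edge joins two different colors.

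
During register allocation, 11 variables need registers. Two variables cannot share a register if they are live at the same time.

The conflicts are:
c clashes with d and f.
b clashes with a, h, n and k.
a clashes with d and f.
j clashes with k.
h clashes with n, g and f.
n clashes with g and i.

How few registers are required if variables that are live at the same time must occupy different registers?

h, n, g are mutually in conflict, so at least 3 registers are needed.
Using 3 registers: c=1, b=2, a=1, d=2, j=2, h=1, n=3, g=2, f=2, i=1, k=1. No two conflicting variables share a register.

3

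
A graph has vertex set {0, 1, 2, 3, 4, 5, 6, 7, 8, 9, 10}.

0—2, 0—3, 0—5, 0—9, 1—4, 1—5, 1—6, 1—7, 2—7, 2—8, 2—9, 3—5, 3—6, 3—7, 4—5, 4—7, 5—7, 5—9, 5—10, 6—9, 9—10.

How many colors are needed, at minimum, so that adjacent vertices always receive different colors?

4

1, 4, 5, 7 are pairwise adjacent (a clique of size 4), so at least 4 colors are needed.
4 colors suffice: color a → {2, 5, 6}; color b → {7, 8, 9}; color c → {0, 1, 10}; color d → {3, 4}. Each edge has distinct colors on its endpoints.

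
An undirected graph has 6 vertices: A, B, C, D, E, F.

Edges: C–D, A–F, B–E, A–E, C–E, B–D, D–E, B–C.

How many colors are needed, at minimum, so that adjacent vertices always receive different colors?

4

B, C, D, E are pairwise adjacent (a clique of size 4), so at least 4 colors are needed.
One proper 4-coloring: A=blue, B=yellow, C=blue, D=green, E=red, F=red. Each edge has distinct colors on its endpoints.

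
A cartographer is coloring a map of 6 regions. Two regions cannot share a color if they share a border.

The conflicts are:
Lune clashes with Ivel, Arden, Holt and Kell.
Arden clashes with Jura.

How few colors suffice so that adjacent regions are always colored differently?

2

Lune and Ivel conflict, so at least 2 colors are needed.
2 colors suffice: color 1 → {Lune, Jura}; color 2 → {Ivel, Arden, Holt, Kell}. Each listed conflict is separated.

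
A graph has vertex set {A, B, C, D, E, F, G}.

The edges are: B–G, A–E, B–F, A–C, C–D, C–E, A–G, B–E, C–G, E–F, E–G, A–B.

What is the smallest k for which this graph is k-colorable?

4

A, C, E, G are pairwise adjacent (a clique of size 4), so at least 4 colors are needed.
A valid assignment using 4 colors: A=blue, B=yellow, C=yellow, D=red, E=red, F=blue, G=green. Each edge has distinct colors on its endpoints.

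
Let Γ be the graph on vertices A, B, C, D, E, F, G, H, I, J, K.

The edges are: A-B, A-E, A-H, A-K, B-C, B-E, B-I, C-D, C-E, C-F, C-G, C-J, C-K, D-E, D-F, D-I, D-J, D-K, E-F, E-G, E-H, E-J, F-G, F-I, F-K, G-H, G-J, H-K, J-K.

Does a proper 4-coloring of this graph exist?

Yes

The chromatic number is 4. C, D, F, K are mutually adjacent (a clique of size 4), so at least 4 colors are needed.
4 colors suffice: color red → {E, I, K}; color blue → {C, H}; color green → {B, D, G}; color yellow → {A, F, J}.
That is already a proper 4-coloring.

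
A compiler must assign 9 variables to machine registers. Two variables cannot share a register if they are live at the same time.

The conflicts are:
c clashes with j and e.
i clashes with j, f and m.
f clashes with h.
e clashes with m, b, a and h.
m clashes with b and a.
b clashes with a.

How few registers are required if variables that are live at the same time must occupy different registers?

4

e, m, b, a are mutually in conflict, so at least 4 registers are needed.
4 registers suffice: register 1 → {i, e}; register 2 → {c, f, m}; register 3 → {j, b, h}; register 4 → {a}. Every pair that conflicts lands in different registers.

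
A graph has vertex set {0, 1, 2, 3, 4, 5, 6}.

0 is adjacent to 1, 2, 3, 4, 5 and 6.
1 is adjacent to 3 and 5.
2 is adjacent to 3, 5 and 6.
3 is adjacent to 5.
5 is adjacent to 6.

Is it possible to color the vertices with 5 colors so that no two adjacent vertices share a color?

Yes

The chromatic number is 4. 0, 2, 5, 6 are pairwise adjacent (a clique of size 4), so at least 4 colors are needed.
A valid assignment using 4 colors: 0=red, 1=green, 2=green, 3=yellow, 4=blue, 5=blue, 6=yellow.
Since 5 ≥ 4, a proper 5-coloring certainly exists.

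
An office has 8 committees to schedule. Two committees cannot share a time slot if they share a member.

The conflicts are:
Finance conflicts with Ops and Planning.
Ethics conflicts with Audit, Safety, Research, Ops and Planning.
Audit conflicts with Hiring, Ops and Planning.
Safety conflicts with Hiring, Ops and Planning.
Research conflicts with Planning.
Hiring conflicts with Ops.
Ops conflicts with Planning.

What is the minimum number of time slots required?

4

Ethics, Safety, Ops, Planning pairwise conflict, so at least 4 time slots are needed.
4 time slots suffice: time slot 1 → {Hiring, Planning}; time slot 2 → {Research, Ops}; time slot 3 → {Finance, Ethics}; time slot 4 → {Audit, Safety}. No two conflicting committees share a time slot.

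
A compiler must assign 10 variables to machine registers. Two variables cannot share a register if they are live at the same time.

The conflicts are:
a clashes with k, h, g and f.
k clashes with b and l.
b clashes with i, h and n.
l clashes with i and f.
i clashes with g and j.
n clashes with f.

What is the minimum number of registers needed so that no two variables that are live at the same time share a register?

3

The cycle n-b-i-l-f-n has odd length 5, so it cannot be 2-colored; at least 3 registers are needed.
3 registers suffice: register 1 → {a, i, n}; register 2 → {b, l, g, j}; register 3 → {k, h, f}. Each listed conflict is separated.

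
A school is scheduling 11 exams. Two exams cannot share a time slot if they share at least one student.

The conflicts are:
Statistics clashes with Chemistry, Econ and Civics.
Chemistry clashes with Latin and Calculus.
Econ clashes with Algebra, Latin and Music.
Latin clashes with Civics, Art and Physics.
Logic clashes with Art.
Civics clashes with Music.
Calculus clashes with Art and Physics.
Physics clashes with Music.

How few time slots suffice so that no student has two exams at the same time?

Econ and Algebra conflict, so at least 2 time slots are needed.
2 time slots suffice: time slot 1 → {Statistics, Algebra, Latin, Logic, Calculus, Music}; time slot 2 → {Chemistry, Econ, Civics, Art, Physics}. No two conflicting exams share a time slot.

2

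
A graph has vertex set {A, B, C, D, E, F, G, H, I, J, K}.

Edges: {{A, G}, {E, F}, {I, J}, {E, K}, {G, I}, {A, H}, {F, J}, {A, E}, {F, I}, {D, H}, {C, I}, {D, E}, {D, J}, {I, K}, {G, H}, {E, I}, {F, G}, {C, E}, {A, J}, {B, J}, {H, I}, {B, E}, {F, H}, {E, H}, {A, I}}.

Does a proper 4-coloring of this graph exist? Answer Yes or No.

The chromatic number is 4. A, G, H, I form a clique, so at least 4 colors are needed.
4 colors suffice: color 1 → {B, D, I}; color 2 → {E, G, J}; color 3 → {C, H, K}; color 4 → {A, F}.
That is already a proper 4-coloring.

Yes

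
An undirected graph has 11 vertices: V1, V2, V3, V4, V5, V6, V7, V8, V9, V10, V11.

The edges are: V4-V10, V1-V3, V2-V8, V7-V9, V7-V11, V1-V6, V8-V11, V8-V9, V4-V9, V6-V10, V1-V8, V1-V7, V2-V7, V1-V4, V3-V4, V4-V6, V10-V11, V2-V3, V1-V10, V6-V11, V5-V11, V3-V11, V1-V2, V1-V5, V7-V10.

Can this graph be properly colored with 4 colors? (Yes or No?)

Yes

The chromatic number is 4. V1, V4, V6, V10 are mutually adjacent (a clique of size 4), so at least 4 colors are needed.
One proper 4-coloring: V1=1, V2=3, V3=4, V4=2, V5=2, V6=4, V7=2, V8=2, V9=1, V10=3, V11=1.
That is already a proper 4-coloring.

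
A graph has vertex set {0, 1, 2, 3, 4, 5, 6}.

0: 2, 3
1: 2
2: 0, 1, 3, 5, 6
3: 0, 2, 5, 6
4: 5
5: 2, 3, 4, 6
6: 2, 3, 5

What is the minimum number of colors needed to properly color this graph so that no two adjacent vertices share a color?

4

2, 3, 5, 6 form a clique, so at least 4 colors are needed.
4 colors suffice: color a → {2, 4}; color b → {0, 1, 5}; color c → {3}; color d → {6}. Every edge joins two different colors.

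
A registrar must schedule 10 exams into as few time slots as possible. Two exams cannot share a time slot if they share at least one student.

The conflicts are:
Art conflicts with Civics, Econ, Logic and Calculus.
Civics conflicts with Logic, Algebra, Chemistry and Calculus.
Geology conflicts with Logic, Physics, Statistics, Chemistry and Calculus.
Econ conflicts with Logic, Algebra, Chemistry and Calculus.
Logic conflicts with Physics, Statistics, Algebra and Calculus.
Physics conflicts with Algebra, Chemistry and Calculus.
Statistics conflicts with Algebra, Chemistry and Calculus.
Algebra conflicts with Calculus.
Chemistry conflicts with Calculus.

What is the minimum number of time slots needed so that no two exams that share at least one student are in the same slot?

4

Geology, Statistics, Chemistry, Calculus are mutually in conflict, so at least 4 time slots are needed.
Using 4 time slots: Art=3, Civics=4, Geology=3, Econ=4, Logic=2, Physics=4, Statistics=4, Algebra=3, Chemistry=2, Calculus=1. Each listed conflict is separated.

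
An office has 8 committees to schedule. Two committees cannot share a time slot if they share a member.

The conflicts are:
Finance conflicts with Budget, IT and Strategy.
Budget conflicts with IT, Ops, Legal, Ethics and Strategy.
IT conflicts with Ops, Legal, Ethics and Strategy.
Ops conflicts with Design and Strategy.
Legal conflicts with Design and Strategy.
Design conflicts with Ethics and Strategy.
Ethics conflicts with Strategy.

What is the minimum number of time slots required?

4

Finance, Budget, IT, Strategy all conflict with each other, so at least 4 time slots are needed.
4 time slots suffice: time slot 1 → {Strategy}; time slot 2 → {Budget, Design}; time slot 3 → {IT}; time slot 4 → {Finance, Ops, Legal, Ethics}. Each listed conflict is separated.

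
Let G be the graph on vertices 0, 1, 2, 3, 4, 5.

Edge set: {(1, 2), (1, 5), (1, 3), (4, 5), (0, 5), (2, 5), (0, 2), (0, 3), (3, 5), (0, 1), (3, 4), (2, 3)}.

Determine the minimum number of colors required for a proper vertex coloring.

5

0, 1, 2, 3, 5 form a clique, so at least 5 colors are needed.
5 colors suffice: color red → {5}; color blue → {3}; color green → {2, 4}; color yellow → {1}; color purple → {0}. Each edge has distinct colors on its endpoints.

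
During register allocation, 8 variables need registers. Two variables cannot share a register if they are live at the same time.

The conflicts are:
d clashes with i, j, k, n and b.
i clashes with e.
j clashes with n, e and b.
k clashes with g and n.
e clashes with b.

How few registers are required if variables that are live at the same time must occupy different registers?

d, j, n pairwise conflict, so at least 3 registers are needed.
3 registers suffice: register 1 → {d, g, e}; register 2 → {i, j, k}; register 3 → {n, b}. Each listed conflict is separated.

3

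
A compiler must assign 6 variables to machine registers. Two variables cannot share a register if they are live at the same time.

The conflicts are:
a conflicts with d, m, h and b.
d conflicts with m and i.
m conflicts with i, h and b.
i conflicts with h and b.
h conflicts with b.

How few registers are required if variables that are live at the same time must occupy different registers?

4

m, i, h, b are mutually in conflict, so at least 4 registers are needed.
Using 4 registers: a=3, d=2, m=1, i=3, h=4, b=2. Every pair that conflicts lands in different registers.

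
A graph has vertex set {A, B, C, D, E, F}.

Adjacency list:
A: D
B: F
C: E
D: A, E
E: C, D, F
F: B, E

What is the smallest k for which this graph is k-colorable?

2

D and E are adjacent, so at least 2 colors are needed.
One proper 2-coloring: A=1, B=1, C=2, D=2, E=1, F=2. Every edge joins two different colors.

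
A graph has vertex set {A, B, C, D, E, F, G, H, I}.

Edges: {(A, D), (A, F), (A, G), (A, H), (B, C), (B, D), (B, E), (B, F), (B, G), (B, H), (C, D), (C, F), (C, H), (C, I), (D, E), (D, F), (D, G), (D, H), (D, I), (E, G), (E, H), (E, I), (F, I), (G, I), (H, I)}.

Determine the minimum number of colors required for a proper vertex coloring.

4

B, C, D, F are pairwise adjacent (a clique of size 4), so at least 4 colors are needed.
4 colors suffice: color 1 → {D}; color 2 → {A, B, I}; color 3 → {F, G, H}; color 4 → {C, E}. Every edge joins two different colors.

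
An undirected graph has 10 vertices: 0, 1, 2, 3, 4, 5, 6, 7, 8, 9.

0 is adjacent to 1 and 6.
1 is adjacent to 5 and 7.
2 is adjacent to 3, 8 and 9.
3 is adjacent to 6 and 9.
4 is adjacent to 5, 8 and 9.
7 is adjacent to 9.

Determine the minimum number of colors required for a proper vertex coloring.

2, 3, 9 are pairwise adjacent, so at least 3 colors are needed.
3 colors suffice: color red → {1, 6, 8, 9}; color blue → {0, 2, 4, 7}; color green → {3, 5}. Every edge joins two different colors.

3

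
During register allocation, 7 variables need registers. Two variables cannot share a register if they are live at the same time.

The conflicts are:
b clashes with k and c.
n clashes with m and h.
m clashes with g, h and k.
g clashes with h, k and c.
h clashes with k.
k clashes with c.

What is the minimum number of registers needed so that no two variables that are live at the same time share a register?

4

m, g, h, k are mutually in conflict, so at least 4 registers are needed.
4 registers suffice: b=3, n=1, m=2, g=3, h=4, k=1, c=2. Each listed conflict is separated.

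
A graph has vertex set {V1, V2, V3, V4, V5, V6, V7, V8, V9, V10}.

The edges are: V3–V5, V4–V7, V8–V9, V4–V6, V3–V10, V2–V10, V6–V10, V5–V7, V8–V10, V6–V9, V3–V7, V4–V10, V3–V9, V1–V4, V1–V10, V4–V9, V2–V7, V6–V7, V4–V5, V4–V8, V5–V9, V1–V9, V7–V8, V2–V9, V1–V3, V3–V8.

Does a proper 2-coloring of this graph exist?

No

V1, V4, V9 are mutually adjacent, so at least 3 colors are needed.
So 2 colors are not enough.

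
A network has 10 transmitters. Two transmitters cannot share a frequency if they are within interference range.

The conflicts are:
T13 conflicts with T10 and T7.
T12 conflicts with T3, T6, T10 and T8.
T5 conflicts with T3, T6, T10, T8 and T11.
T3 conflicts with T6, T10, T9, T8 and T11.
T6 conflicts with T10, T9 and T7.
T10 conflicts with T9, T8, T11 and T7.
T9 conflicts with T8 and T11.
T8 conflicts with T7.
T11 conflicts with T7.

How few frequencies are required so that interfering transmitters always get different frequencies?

4

T3, T6, T10, T9 all conflict with each other, so at least 4 frequencies are needed.
4 frequencies suffice: frequency 1 → {T10}; frequency 2 → {T3, T7}; frequency 3 → {T13, T6, T8, T11}; frequency 4 → {T12, T5, T9}. No two conflicting transmitters share a frequency.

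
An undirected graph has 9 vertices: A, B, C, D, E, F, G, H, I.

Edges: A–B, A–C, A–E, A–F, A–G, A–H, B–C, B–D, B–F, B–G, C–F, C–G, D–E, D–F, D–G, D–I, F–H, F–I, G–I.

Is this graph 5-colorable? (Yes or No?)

Yes

The chromatic number is 4. A, B, C, G form a clique, so at least 4 colors are needed.
4 colors suffice: color red → {A, D}; color blue → {E, F, G}; color green → {B, H, I}; color yellow → {C}.
Since 5 ≥ 4, a proper 5-coloring certainly exists.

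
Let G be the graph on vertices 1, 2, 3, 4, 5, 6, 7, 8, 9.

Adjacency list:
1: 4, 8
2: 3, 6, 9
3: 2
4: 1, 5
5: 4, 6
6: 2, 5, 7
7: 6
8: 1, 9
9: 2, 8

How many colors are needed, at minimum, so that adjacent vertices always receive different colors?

3

The cycle 2-9-8-1-4-5-6-2 has odd length 7, so it cannot be 2-colored; at least 3 colors are needed.
3 colors suffice: color red → {1, 3, 6, 9}; color blue → {2, 4, 7, 8}; color green → {5}. No two adjacent vertices share a color.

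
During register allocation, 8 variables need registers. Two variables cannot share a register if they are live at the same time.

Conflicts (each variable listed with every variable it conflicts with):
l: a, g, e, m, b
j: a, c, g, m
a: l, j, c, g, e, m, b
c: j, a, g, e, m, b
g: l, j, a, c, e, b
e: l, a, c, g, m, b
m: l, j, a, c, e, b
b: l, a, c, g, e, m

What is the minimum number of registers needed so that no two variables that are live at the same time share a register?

5

a, c, e, m, b pairwise conflict, so at least 5 registers are needed.
5 registers suffice: register 1 → {a}; register 2 → {j, b}; register 3 → {l, c}; register 4 → {g, m}; register 5 → {e}. No two conflicting variables share a register.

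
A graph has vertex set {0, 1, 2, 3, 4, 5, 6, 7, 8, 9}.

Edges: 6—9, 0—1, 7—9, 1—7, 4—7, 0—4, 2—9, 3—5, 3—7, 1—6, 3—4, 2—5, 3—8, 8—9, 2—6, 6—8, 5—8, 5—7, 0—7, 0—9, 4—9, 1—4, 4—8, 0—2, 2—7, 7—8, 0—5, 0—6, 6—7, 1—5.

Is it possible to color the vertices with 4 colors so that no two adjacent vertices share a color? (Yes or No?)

No

0, 2, 6, 7, 9 are pairwise adjacent (a clique of size 5), so at least 5 colors are needed.
So 4 colors are not enough.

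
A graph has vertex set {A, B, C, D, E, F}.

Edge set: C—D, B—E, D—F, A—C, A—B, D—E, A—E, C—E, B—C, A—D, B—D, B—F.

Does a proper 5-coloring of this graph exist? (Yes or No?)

The chromatic number is 5. A, B, C, D, E form a clique, so at least 5 colors are needed.
One proper 5-coloring: A=3, B=2, C=5, D=1, E=4, F=3.
That is already a proper 5-coloring.

Yes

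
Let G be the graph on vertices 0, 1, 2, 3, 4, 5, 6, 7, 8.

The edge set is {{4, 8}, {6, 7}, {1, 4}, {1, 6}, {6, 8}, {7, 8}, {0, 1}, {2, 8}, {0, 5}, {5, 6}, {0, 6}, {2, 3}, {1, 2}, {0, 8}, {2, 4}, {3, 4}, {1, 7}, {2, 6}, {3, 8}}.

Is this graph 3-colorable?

No

2, 3, 4, 8 form a clique, so at least 4 colors are needed.
So 3 colors are not enough.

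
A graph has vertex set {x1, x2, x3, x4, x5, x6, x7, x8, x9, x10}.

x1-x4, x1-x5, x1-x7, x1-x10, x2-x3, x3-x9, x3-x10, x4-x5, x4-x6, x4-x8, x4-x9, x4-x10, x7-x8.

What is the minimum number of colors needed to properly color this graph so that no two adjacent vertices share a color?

3

x1, x4, x5 are pairwise adjacent, so at least 3 colors are needed.
3 colors suffice: color R → {x3, x4, x7}; color B → {x1, x2, x6, x8, x9}; color G → {x5, x10}. Each edge has distinct colors on its endpoints.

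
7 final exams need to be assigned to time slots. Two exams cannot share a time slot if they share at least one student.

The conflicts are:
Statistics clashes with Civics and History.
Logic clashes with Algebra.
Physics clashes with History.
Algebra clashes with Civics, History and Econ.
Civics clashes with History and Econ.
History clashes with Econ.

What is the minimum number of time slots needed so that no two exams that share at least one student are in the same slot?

Algebra, Civics, History, Econ all conflict with each other, so at least 4 time slots are needed.
4 time slots suffice: time slot 1 → {Logic, History}; time slot 2 → {Statistics, Physics, Algebra}; time slot 3 → {Civics}; time slot 4 → {Econ}. Each listed conflict is separated.

4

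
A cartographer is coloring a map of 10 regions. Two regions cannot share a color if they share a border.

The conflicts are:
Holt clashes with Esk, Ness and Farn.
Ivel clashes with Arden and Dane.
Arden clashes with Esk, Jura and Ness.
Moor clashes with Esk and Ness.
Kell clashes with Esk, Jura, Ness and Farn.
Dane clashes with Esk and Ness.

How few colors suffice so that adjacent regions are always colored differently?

Arden and Esk conflict, so at least 2 colors are needed.
A valid assignment using 2 colors: Holt=2, Ivel=1, Arden=2, Moor=2, Kell=2, Dane=2, Esk=1, Jura=1, Ness=1, Farn=1. Every pair that conflicts lands in different colors.

2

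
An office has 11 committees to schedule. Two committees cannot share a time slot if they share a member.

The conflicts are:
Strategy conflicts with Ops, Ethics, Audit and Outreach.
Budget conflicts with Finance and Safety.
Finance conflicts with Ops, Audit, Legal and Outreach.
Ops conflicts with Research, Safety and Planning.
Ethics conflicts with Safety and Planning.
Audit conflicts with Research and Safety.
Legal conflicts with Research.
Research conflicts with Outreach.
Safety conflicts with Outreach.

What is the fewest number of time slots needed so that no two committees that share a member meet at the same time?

Budget and Safety conflict, so at least 2 time slots are needed.
Using 2 time slots: Strategy=1, Budget=2, Finance=1, Ops=2, Ethics=2, Audit=2, Legal=2, Research=1, Safety=1, Outreach=2, Planning=1. Every pair that conflicts lands in different time slots.

2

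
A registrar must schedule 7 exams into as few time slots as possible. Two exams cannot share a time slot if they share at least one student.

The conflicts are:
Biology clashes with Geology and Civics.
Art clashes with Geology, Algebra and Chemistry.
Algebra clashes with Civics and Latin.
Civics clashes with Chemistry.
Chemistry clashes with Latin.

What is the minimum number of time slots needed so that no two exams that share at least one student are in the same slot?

3

The cycle Civics-Biology-Geology-Art-Chemistry-Civics has odd length 5, so it cannot be 2-colored; at least 3 time slots are needed.
3 time slots suffice: Biology=3, Art=1, Geology=2, Algebra=2, Civics=1, Chemistry=2, Latin=1. Each listed conflict is separated.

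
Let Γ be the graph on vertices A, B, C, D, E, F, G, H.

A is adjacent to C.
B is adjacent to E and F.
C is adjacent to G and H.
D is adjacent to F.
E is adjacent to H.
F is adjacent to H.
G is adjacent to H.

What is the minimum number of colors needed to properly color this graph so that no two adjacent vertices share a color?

C, G, H form a triangle, so at least 3 colors are needed.
3 colors suffice: color 1 → {A, B, D, H}; color 2 → {C, E, F}; color 3 → {G}. Each edge has distinct colors on its endpoints.

3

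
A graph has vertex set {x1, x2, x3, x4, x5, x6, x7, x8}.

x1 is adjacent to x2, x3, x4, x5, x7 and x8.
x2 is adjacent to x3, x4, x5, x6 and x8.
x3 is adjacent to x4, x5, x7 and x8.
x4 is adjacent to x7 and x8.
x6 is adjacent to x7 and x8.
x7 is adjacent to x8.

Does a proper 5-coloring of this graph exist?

The chromatic number is 5. x1, x3, x4, x7, x8 are mutually adjacent (a clique of size 5), so at least 5 colors are needed.
5 colors suffice: x1=4, x2=3, x3=1, x4=5, x5=2, x6=1, x7=3, x8=2.
That is already a proper 5-coloring.

Yes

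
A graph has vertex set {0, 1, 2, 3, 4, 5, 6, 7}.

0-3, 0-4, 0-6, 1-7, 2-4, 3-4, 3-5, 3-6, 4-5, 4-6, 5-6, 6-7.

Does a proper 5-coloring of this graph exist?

Yes

The chromatic number is 4. 3, 4, 5, 6 are mutually adjacent (a clique of size 4), so at least 4 colors are needed.
One proper 4-coloring: 0=d, 1=b, 2=b, 3=c, 4=a, 5=d, 6=b, 7=a.
Since 5 ≥ 4, a proper 5-coloring certainly exists.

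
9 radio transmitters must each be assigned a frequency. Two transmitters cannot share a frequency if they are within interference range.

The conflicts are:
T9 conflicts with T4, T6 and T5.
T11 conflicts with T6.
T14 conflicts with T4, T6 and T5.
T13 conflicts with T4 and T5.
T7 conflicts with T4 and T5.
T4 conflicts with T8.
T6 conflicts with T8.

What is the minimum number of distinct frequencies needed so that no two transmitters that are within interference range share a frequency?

T6 and T8 conflict, so at least 2 frequencies are needed.
2 frequencies suffice: T9=2, T11=2, T14=2, T13=2, T7=2, T4=1, T6=1, T8=2, T5=1. Every pair that conflicts lands in different frequencies.

2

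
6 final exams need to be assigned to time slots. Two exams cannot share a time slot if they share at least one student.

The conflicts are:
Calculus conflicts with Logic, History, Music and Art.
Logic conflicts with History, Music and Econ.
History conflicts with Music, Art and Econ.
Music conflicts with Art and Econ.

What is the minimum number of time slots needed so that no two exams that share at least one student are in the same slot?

4

Calculus, History, Music, Art pairwise conflict, so at least 4 time slots are needed.
Using 4 time slots: Calculus=3, Logic=4, History=2, Music=1, Art=4, Econ=3. Every pair that conflicts lands in different time slots.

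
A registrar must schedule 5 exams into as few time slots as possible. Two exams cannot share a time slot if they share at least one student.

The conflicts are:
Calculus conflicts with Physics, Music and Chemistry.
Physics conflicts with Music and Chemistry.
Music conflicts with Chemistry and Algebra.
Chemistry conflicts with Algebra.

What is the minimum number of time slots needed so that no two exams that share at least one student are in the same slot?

4

Calculus, Physics, Music, Chemistry are mutually in conflict, so at least 4 time slots are needed.
4 time slots suffice: time slot 1 → {Chemistry}; time slot 2 → {Music}; time slot 3 → {Calculus, Algebra}; time slot 4 → {Physics}. No two conflicting exams share a time slot.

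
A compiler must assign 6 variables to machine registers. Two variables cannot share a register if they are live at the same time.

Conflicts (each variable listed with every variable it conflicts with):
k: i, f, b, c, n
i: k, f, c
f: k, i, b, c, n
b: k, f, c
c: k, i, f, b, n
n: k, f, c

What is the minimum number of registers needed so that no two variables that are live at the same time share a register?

4

k, f, c, n all conflict with each other, so at least 4 registers are needed.
4 registers suffice: register 1 → {f}; register 2 → {k}; register 3 → {c}; register 4 → {i, b, n}. Every pair that conflicts lands in different registers.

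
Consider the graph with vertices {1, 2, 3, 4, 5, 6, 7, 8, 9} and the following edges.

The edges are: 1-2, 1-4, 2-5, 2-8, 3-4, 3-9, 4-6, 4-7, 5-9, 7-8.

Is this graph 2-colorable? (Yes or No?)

The cycle 7-8-2-1-4-7 has odd length 5, so it cannot be 2-colored; at least 3 colors are needed.
So 2 colors are not enough.

No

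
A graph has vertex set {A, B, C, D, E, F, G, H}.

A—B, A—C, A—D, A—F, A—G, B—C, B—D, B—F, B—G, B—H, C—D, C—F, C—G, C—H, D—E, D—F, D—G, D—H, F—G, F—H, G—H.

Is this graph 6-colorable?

Yes

The chromatic number is 6. A, B, C, D, F, G are mutually adjacent (a clique of size 6), so at least 6 colors are needed.
One proper 6-coloring: A=6, B=2, C=4, D=1, E=2, F=5, G=3, H=6.
That is already a proper 6-coloring.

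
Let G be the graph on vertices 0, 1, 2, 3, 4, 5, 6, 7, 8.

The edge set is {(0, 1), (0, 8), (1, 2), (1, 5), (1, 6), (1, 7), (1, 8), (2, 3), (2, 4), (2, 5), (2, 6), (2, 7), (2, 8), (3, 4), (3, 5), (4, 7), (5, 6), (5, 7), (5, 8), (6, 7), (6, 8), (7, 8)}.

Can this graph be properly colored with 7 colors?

Yes

The chromatic number is 6. 1, 2, 5, 6, 7, 8 are pairwise adjacent (a clique of size 6), so at least 6 colors are needed.
A valid assignment using 6 colors: 0=red, 1=yellow, 2=red, 3=green, 4=blue, 5=blue, 6=orange, 7=purple, 8=green.
Since 7 ≥ 6, a proper 7-coloring certainly exists.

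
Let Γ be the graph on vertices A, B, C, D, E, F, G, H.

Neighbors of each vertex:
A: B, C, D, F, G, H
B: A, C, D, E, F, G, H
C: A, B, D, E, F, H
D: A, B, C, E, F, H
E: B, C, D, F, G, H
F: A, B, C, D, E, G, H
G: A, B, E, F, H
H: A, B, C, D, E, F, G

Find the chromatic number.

6

B, C, D, E, F, H are mutually adjacent (a clique of size 6), so at least 6 colors are needed.
A valid assignment using 6 colors: A=5, B=1, C=4, D=6, E=5, F=3, G=4, H=2. Each edge has distinct colors on its endpoints.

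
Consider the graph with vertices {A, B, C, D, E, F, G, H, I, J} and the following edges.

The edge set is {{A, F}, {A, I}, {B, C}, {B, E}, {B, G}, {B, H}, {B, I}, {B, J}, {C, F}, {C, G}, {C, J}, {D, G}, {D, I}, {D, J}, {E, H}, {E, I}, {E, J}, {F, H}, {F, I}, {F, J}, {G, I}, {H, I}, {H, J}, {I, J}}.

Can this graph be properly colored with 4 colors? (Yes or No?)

B, E, H, I, J form a clique, so at least 5 colors are needed.
So 4 colors are not enough.

No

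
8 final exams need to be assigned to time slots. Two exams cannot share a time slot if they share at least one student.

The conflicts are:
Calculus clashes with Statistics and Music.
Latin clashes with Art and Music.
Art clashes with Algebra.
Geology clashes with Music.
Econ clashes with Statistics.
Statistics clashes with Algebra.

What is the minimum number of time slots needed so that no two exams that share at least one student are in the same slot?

2

Art and Algebra conflict, so at least 2 time slots are needed.
2 time slots suffice: Calculus=2, Latin=2, Art=1, Geology=2, Econ=2, Statistics=1, Algebra=2, Music=1. No two conflicting exams share a time slot.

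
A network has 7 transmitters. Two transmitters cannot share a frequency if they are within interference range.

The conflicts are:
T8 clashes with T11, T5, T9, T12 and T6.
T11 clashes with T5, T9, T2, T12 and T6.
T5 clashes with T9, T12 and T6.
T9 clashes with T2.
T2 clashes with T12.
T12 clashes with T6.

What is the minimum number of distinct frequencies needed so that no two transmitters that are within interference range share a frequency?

5

T8, T11, T5, T12, T6 pairwise conflict, so at least 5 frequencies are needed.
5 frequencies suffice: frequency 1 → {T11}; frequency 2 → {T5, T2}; frequency 3 → {T9, T12}; frequency 4 → {T8}; frequency 5 → {T6}. Each listed conflict is separated.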